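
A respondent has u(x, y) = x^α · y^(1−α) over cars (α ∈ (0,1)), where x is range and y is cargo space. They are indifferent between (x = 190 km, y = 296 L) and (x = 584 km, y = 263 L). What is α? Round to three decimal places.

Set the two utilities equal: 190^α·296^(1−α) = 584^α·263^(1−α).
Taking logs: α·ln 190 + (1−α)·ln 296 = α·ln 584 + (1−α)·ln 263, i.e. α·-1.122877 = (1−α)·-0.118205.
Thus α·(-1.241082) = -0.118205, so α = -0.118205/-1.241082 ≈ 0.095.

α ≈ 0.095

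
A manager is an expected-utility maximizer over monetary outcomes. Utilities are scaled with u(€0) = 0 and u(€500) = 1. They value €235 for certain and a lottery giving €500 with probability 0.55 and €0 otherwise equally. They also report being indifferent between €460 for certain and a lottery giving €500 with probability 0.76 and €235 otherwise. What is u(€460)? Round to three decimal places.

From the first indifference, u(€235) = 0.55·u(€500) + 0.45·u(€0) = 0.55·1 + 0.45·0 = 0.55.
Chaining: u(€460) = 0.76·1.00 + 0.24·0.55 = 0.8920.

0.892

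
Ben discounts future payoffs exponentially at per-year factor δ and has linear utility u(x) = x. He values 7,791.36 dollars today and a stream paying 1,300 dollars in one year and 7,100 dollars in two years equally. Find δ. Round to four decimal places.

The stream is worth 1300δ + 7100δ² today, so 1300δ + 7100δ² = 7791.36.
That is, 7100δ² + 1300δ − 7791.36 = 0, a quadratic in δ.
By the quadratic formula (taking the positive root), δ = (−1300 + √222964624.00) / 14200 ≈ 0.9600.

δ ≈ 0.9600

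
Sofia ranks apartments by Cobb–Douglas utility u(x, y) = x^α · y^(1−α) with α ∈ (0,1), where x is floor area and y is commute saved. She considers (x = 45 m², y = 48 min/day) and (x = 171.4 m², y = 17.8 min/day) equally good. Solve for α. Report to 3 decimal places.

The Cobb–Douglas utilities coincide, so 45^α·48^(1−α) = 171.4^α·17.8^(1−α).
Rearrange to (45/171.4)^α = (17.8/48)^(1−α) and take logs: α·-1.337338 = (1−α)·-0.992003.
So α/(1−α) = (-0.992003)/(-1.337338) = 0.741774, and α = 0.741774/1.741774 ≈ 0.426.

α ≈ 0.426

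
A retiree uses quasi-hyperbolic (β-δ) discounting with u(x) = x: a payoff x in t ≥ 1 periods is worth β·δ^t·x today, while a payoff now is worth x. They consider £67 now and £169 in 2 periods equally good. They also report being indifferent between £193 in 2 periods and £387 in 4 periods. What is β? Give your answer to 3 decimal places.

The second indifference involves only future payoffs, so β cancels: β·δ^2·193 = β·δ^4·387, giving δ^2 = 193/387 = 0.49871, so δ = 0.70619.
The first indifference: 67 = β·δ^2·169, so β = 67/(δ^2·169) = 67/(0.49871·169) ≈ 0.795.

β ≈ 0.795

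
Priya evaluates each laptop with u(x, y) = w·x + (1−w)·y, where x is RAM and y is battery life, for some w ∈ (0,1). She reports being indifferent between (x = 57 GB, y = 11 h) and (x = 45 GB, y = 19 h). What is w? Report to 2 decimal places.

w = 0.40

u(57,11) = u(45,19) means w·57 + (1−w)·11 = w·45 + (1−w)·19.
Collecting terms: w·12 = (1−w)·8.
Hence w = 8/(12+8) = 8/20 = 0.40.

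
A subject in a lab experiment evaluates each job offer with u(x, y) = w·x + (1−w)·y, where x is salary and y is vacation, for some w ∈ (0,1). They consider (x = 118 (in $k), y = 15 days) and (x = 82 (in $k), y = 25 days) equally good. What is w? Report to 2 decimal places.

u(118,15) = u(82,25) means w·118 + (1−w)·15 = w·82 + (1−w)·25.
Rearranging, 36·w − 10·(1−w) = 0.
The marginal rate of substitution is 10/36, so w = 10/(36+10) = 0.22.

w = 0.22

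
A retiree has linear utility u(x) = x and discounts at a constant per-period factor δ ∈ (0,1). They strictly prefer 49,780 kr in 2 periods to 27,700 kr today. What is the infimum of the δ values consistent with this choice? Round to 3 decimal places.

δ > 0.746

Comparing present values: 27700 < δ^2·49780.
Hence δ^2 > 27700/49780 = 0.55645, and x ↦ x^(1/2) is increasing on (0,∞).
δ > (27700/49780)^(1/2) ≈ 0.746.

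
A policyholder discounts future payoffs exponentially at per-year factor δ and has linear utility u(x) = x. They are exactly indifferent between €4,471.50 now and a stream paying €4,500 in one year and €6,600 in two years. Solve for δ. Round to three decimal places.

The stream is worth 4500δ + 6600δ² today, so 4500δ + 6600δ² = 4471.50.
So 6600δ² + 4500δ − 4471.50 = 0.
δ = (−4500 + √(4500² + 4·6600·4471.50)) / (2·6600) = (−4500 + √138297600.00) / 13200 ≈ 0.550.

δ ≈ 0.550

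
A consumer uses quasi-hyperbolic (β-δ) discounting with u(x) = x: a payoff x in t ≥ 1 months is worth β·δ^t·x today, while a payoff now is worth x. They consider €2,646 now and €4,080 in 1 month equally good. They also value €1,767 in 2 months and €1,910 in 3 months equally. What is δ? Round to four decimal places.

From the later pair, β·δ^2·1767 = β·δ^3·1910; dividing through, δ = 1767/1910 = 0.92513.

δ ≈ 0.9251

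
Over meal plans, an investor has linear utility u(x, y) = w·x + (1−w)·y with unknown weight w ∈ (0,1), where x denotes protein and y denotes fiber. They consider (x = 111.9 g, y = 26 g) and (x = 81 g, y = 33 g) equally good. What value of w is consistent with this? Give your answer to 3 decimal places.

Equating utilities: w·111.9 + (1−w)·26 = w·81 + (1−w)·33.
Rearranging, 30.9·w − 7·(1−w) = 0.
So w/(1−w) = 7/30.9 = 0.2265, giving w = 7/(30.9+7) = 0.185.

w = 0.185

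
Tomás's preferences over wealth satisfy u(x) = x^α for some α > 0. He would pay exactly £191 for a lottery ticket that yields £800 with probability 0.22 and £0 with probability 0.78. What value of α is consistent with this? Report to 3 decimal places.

α ≈ 1.057

The lottery's expected utility is 0.22·u(800) + 0.78·u(0) = 0.22·800^α (since u(0) = 0 for α > 0).
Setting u(191) equal to that: 191^α = 0.22·800^α ⇒ (191/800)^α = 0.22.
α = ln(0.22) / ln(191/800) = -1.514128/-1.432338 ≈ 1.057.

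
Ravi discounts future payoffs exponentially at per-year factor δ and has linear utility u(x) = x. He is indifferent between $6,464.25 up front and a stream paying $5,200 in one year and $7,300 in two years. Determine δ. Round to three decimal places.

Present value of the stream is 5200·δ + 7300·δ². Indifference gives 5200δ + 7300δ² = 6464.25.
Rearranged: 7300δ² + 5200δ − 6464.25 = 0.
By the quadratic formula (taking the positive root), δ = (−5200 + √215796100.00) / 14600 ≈ 0.650.

δ ≈ 0.650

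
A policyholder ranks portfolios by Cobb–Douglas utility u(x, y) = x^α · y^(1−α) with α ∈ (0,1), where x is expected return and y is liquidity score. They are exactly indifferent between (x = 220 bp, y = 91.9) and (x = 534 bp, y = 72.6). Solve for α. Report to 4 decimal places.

α ≈ 0.2100

Indifference: 220^α · 91.9^(1−α) = 534^α · 72.6^(1−α).
(220/534)^α = (72.6/91.9)^(1−α); take logs: α·ln(220/534) = (1−α)·ln(72.6/91.9), i.e. α·-0.8867683 = (1−α)·-0.2357361.
So α/(1−α) = (-0.2357361)/(-0.8867683) = 0.2658373, and α = 0.2658373/1.2658373 ≈ 0.2100.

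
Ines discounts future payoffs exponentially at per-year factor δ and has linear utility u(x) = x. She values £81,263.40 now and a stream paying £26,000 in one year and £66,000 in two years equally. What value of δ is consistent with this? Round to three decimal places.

Present value of the stream is 26000·δ + 66000·δ². Indifference gives 26000δ + 66000δ² = 81263.40.
So 66000δ² + 26000δ − 81263.40 = 0.
The positive root is δ = [−26000 + √(26000² + 4·66000·81263.40)] / (2·66000) = (−26000 + 148760.000)/132000 ≈ 0.930.

δ ≈ 0.930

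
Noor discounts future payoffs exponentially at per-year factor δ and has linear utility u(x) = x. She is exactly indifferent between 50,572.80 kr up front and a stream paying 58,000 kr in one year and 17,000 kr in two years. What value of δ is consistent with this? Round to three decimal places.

δ ≈ 0.720

Present value of the stream is 58000·δ + 17000·δ². Indifference gives 58000δ + 17000δ² = 50572.80.
So 17000δ² + 58000δ − 50572.80 = 0.
By the quadratic formula (taking the positive root), δ = (−58000 + √6802950400.00) / 34000 ≈ 0.720.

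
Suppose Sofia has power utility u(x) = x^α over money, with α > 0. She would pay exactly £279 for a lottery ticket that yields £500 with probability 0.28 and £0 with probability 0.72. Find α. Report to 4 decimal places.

Since u(0) = 0, the lottery's EU is 0.28·500^α.
Equating: 279^α = 0.28·500^α, i.e. 0.5580^α = 0.28.
Take logs: α = ln 0.28 / ln(279/500) ≈ 2.181991.

α ≈ 2.1820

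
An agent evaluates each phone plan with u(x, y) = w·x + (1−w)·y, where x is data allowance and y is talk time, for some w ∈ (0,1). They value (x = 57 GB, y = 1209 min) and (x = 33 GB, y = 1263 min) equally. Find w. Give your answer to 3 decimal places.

Equating utilities: w·57 + (1−w)·1209 = w·33 + (1−w)·1263.
Collecting terms: w·24 = (1−w)·54.
So w/(1−w) = 54/24 = 2.2500, giving w = 54/(24+54) = 0.692.

w = 0.692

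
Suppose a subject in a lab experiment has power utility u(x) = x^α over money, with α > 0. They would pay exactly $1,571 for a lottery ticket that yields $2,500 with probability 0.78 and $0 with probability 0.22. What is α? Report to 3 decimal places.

α ≈ 0.535

EU(lottery) = 0.78·2500^α + 0.22·0 = 0.78·2500^α.
Indifference: 1571^α = 0.78·2500^α, so (1571/2500)^α = 0.78.
Take logs: α = ln 0.78 / ln(1571/2500) ≈ 0.53481.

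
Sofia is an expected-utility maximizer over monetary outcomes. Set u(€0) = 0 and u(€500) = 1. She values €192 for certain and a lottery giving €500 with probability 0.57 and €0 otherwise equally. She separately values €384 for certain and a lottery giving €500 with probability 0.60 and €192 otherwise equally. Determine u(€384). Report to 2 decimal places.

0.83

The first gamble pins u(€192): it must equal 0.57·1 + 0.43·0 = 0.57.
Then u(€384) = 0.60·u(€500) + 0.40·u(€192) = 0.60·1.00 + 0.40·0.57 = 0.8280.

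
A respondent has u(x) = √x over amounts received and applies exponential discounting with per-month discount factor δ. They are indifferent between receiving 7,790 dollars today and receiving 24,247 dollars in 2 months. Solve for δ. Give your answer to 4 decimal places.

δ ≈ 0.7529

Equating discounted utilities: u(7790) = δ^2·u(24247) ⇒ δ^2 = u(7790)/u(24247).
Since u(x) = √x, δ^2 = √(7790/24247) = 0.56681.
So δ = 0.56681^(1/2) ≈ 0.7529.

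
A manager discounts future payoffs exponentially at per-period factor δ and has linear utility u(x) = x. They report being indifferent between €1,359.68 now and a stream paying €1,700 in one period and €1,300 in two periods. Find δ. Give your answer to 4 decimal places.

δ ≈ 0.5600

Equating present values: 1359.68 = 1700δ + 1300δ².
So 1300δ² + 1700δ − 1359.68 = 0.
By the quadratic formula (taking the positive root), δ = (−1700 + √9960336.00) / 2600 ≈ 0.5600.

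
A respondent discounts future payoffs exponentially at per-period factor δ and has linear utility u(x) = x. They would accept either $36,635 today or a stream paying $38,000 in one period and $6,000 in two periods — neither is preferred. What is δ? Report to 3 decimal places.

The stream is worth 38000δ + 6000δ² today, so 38000δ + 6000δ² = 36635.
So 6000δ² + 38000δ − 36635 = 0.
By the quadratic formula (taking the positive root), δ = (−38000 + √2323240000.00) / 12000 ≈ 0.850.

δ ≈ 0.850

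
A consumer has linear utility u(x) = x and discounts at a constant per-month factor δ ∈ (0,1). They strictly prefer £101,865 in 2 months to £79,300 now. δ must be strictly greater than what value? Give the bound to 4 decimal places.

δ > 0.8823

Comparing present values: 79300 < δ^2·101865.
Hence δ^2 > 79300/101865 = 0.77848, and x ↦ x^(1/2) is increasing on (0,∞).
δ > (79300/101865)^(1/2) ≈ 0.8823.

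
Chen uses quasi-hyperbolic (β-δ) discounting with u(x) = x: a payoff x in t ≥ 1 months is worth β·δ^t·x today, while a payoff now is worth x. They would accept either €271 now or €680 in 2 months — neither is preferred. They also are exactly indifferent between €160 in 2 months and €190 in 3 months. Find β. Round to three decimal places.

From the later pair, β·δ^2·160 = β·δ^3·190; dividing through, δ = 160/190 = 0.84211.
Now use the now-vs-future pair: 271 = β·δ^2·680 gives β = 271/(0.70914·680) ≈ 0.562.

β ≈ 0.562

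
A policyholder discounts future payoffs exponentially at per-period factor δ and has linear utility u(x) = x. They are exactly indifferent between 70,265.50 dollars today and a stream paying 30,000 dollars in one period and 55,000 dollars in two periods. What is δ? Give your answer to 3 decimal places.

Equating present values: 70265.50 = 30000δ + 55000δ².
That is, 55000δ² + 30000δ − 70265.50 = 0, a quadratic in δ.
By the quadratic formula (taking the positive root), δ = (−30000 + √16358410000.00) / 110000 ≈ 0.890.

δ ≈ 0.890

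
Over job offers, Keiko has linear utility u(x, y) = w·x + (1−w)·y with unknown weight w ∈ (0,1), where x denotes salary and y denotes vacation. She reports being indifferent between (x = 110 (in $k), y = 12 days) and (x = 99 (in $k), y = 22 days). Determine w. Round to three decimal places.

Indifference: w·110 + (1−w)·12 = w·99 + (1−w)·22.
Collecting terms: w·11 = (1−w)·10.
So w/(1−w) = 10/11 = 0.9091, giving w = 10/(11+10) = 0.476.

w = 0.476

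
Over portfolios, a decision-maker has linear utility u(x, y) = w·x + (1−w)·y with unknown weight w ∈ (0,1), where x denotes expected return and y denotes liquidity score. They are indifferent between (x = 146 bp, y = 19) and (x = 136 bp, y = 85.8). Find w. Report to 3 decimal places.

w = 0.870

Equating utilities: w·146 + (1−w)·19 = w·136 + (1−w)·85.8.
Collecting terms: w·10 = (1−w)·66.8.
The marginal rate of substitution is 66.8/10, so w = 66.8/(10+66.8) = 0.870.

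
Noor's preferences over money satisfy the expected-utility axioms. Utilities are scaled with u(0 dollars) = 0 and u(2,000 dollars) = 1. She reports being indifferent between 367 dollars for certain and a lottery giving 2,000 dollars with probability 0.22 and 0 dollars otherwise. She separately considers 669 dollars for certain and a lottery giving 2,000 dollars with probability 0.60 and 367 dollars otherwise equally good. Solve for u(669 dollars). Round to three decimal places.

0.688

The first gamble pins u(367 dollars): it must equal 0.22·1 + 0.78·0 = 0.22.
Chaining: u(669 dollars) = 0.60·1.00 + 0.40·0.22 = 0.6880.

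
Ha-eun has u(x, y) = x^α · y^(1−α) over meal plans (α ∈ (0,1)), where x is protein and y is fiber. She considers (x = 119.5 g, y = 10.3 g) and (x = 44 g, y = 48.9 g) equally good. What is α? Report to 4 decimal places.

α ≈ 0.6092

Indifference: 119.5^α · 10.3^(1−α) = 44^α · 48.9^(1−α).
Taking logs: α·ln 119.5 + (1−α)·ln 10.3 = α·ln 44 + (1−α)·ln 48.9, i.e. α·0.9991267 = (1−α)·1.5576335.
So α/(1−α) = (1.5576335)/(0.9991267) = 1.5589950, and α = 1.5589950/2.5589950 ≈ 0.6092.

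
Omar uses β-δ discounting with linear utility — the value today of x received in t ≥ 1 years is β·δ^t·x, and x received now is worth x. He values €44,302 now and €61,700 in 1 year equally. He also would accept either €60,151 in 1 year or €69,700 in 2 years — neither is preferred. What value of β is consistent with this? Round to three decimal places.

Both payoffs in the second observation are in the future, so β drops out: δ^1·60151 = δ^2·69700 ⇒ δ = 60151/69700 = 0.86300.
The first indifference: 44302 = β·δ·61700, so β = 44302/(δ·61700) = 44302/(0.86300·61700) ≈ 0.832.

β ≈ 0.832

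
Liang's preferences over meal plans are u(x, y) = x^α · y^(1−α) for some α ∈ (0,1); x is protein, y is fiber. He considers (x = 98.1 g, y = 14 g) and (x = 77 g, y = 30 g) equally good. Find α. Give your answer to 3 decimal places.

Set the two utilities equal: 98.1^α·14^(1−α) = 77^α·30^(1−α).
(98.1/77)^α = (30/14)^(1−α); take logs: α·ln(98.1/77) = (1−α)·ln(30/14), i.e. α·0.242182 = (1−α)·0.762140.
With A = 0.242182 and B = 0.762140: α·A = (1−α)·B, so α = B/(A+B) = 0.762140/1.004322 ≈ 0.759.

α ≈ 0.759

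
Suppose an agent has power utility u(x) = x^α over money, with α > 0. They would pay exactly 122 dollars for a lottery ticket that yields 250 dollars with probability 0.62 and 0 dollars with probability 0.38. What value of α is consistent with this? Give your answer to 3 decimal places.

Since u(0) = 0, the lottery's EU is 0.62·250^α.
Indifference: 122^α = 0.62·250^α, so (122/250)^α = 0.62.
Take logs: α = ln 0.62 / ln(122/250) ≈ 0.66631.

α ≈ 0.666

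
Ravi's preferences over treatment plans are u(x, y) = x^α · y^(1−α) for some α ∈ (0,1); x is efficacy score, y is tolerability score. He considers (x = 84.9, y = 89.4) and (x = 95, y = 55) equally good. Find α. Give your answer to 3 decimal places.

Indifference: 84.9^α · 89.4^(1−α) = 95^α · 55^(1−α).
Rearrange to (84.9/95)^α = (55/89.4)^(1−α) and take logs: α·-0.112403 = (1−α)·-0.485787.
With A = -0.112403 and B = -0.485787: α·A = (1−α)·B, so α = B/(A+B) = -0.485787/-0.598190 ≈ 0.812.

α ≈ 0.812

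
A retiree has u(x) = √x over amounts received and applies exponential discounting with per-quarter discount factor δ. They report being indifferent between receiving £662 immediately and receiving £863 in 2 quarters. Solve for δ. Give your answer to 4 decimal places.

The payoff in 2 quarters is discounted by δ^2, so u(662) = δ^2·u(863) and δ^2 = u(662)/u(863).
With u(x) = √x: δ^2 = √662/√863 = √(662/863) = 0.87584.
So δ = 0.87584^(1/2) ≈ 0.9359.

δ ≈ 0.9359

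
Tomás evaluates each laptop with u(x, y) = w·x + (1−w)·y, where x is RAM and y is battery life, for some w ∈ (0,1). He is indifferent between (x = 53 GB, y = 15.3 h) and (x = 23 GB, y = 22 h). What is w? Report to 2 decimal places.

w = 0.18

Equating utilities: w·53 + (1−w)·15.3 = w·23 + (1−w)·22.
Rearranging, 30·w − 6.7·(1−w) = 0.
The marginal rate of substitution is 6.7/30, so w = 6.7/(30+6.7) = 0.18.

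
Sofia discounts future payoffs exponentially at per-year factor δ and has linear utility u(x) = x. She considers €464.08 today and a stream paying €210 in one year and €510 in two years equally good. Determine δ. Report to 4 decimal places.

δ ≈ 0.7700

Equating present values: 464.08 = 210δ + 510δ².
Rearranged: 510δ² + 210δ − 464.08 = 0.
By the quadratic formula (taking the positive root), δ = (−210 + √990823.20) / 1020 ≈ 0.7700.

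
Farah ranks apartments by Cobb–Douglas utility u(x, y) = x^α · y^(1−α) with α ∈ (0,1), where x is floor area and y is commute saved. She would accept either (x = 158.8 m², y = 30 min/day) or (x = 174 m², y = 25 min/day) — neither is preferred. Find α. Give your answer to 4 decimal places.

Set the two utilities equal: 158.8^α·30^(1−α) = 174^α·25^(1−α).
Taking logs: α·ln 158.8 + (1−α)·ln 30 = α·ln 174 + (1−α)·ln 25, i.e. α·-0.0914098 = (1−α)·-0.1823216.
Thus α·(-0.2737314) = -0.1823216, so α = -0.1823216/-0.2737314 ≈ 0.6661.

α ≈ 0.6661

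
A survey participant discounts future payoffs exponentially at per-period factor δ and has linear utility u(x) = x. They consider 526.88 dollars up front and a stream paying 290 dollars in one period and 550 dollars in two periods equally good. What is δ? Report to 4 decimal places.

Present value of the stream is 290·δ + 550·δ². Indifference gives 290δ + 550δ² = 526.88.
Rearranged: 550δ² + 290δ − 526.88 = 0.
δ = (−290 + √(290² + 4·550·526.88)) / (2·550) = (−290 + √1243236.00) / 1100 ≈ 0.7500.

δ ≈ 0.7500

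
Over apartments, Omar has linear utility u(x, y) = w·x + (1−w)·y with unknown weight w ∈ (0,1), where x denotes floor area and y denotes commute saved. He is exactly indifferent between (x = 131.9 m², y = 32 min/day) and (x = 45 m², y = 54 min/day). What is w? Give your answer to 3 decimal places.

u(131.9,32) = u(45,54) means w·131.9 + (1−w)·32 = w·45 + (1−w)·54.
w·(131.9−45) = (1−w)·(54−32), i.e. w·86.9 = (1−w)·22.
Hence w = 22/(86.9+22) = 22/108.9 = 0.202.

w = 0.202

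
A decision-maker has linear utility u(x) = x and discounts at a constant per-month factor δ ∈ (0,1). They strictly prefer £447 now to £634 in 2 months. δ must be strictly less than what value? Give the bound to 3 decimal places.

δ < 0.840

Comparing present values: 447 > δ^2·634.
Hence δ^2 < 447/634 = 0.70505, and x ↦ x^(1/2) is increasing on (0,∞).
δ < (447/634)^(1/2) ≈ 0.840.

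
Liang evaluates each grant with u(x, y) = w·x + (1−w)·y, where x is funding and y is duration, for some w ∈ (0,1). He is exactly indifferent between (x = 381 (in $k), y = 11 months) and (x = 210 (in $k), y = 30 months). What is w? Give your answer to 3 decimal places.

w = 0.100

Indifference: w·381 + (1−w)·11 = w·210 + (1−w)·30.
Rearranging, 171·w − 19·(1−w) = 0.
So w/(1−w) = 19/171 = 0.1111, giving w = 19/(171+19) = 0.100.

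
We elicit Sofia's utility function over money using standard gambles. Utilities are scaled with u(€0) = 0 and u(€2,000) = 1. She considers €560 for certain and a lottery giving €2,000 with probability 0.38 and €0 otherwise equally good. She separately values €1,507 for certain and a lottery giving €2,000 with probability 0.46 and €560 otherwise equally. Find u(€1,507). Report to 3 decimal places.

0.665

First, u(€560) = 0.38·u(€2,000) + 0.62·u(€0) = 0.38.
Chaining: u(€1,507) = 0.46·1.00 + 0.54·0.38 = 0.6652.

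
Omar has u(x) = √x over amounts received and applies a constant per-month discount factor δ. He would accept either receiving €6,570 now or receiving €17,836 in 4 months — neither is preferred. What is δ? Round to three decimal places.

δ ≈ 0.883

Indifference means u(6570) = δ^4 · u(17836), so δ^4 = u(6570)/u(17836).
With u(x) = √x: δ^4 = √6570/√17836 = √(6570/17836) = 0.60692.
Hence δ = (0.60692)^(1/4) = 0.88264.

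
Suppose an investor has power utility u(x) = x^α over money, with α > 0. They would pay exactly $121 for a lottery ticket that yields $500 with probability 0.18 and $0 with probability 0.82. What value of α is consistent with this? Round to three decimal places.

α ≈ 1.209

The lottery's expected utility is 0.18·u(500) + 0.82·u(0) = 0.18·500^α (since u(0) = 0 for α > 0).
Indifference: 121^α = 0.18·500^α, so (121/500)^α = 0.18.
Take logs: α = ln 0.18 / ln(121/500) ≈ 1.20861.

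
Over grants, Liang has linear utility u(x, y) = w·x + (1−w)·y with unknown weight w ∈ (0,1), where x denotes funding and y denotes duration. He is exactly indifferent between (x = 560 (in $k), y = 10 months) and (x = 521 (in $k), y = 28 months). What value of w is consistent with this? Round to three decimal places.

u(560,10) = u(521,28) means w·560 + (1−w)·10 = w·521 + (1−w)·28.
w·(560−521) = (1−w)·(28−10), i.e. w·39 = (1−w)·18.
Hence w = 18/(39+18) = 18/57 = 0.316.

w = 0.316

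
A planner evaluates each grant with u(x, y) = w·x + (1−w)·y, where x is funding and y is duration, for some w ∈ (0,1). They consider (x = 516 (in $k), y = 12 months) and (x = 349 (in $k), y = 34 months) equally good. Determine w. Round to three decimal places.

w = 0.116

Equating utilities: w·516 + (1−w)·12 = w·349 + (1−w)·34.
w·(516−349) = (1−w)·(34−12), i.e. w·167 = (1−w)·22.
The marginal rate of substitution is 22/167, so w = 22/(167+22) = 0.116.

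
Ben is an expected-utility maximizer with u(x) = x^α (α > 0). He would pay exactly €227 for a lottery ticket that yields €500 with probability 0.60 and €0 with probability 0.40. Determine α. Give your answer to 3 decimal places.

α ≈ 0.647

EU(lottery) = 0.60·500^α + 0.40·0 = 0.60·500^α.
Indifference: 227^α = 0.60·500^α, so (227/500)^α = 0.60.
α = ln(0.60) / ln(227/500) = -0.510826/-0.789658 ≈ 0.647.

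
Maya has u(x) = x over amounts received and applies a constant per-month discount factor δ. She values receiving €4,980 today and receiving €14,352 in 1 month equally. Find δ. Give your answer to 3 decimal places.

Indifference means u(4980) = δ · u(14352), so δ = u(4980)/u(14352).
With u(x) = x: δ = 4980/14352 = 0.34699.

δ ≈ 0.347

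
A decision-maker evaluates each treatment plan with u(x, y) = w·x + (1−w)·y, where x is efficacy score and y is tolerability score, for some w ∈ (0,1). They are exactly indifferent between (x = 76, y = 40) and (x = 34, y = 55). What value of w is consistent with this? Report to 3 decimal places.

Indifference: w·76 + (1−w)·40 = w·34 + (1−w)·55.
Collecting terms: w·42 = (1−w)·15.
The marginal rate of substitution is 15/42, so w = 15/(42+15) = 0.263.

w = 0.263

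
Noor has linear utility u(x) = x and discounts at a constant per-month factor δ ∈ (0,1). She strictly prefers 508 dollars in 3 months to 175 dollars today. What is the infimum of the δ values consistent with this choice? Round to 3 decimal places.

Comparing present values: 175 < δ^3·508.
So δ^3 > 175/508 = 0.34449; taking the cube root of both positive sides preserves the inequality.
δ > 0.34449^(1/3) = 0.701.

δ > 0.701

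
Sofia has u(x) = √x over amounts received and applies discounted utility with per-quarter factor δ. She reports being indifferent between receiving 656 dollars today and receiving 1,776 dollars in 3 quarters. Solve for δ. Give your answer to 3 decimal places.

Indifference means u(656) = δ^3 · u(1776), so δ^3 = u(656)/u(1776).
Since u(x) = √x, δ^3 = √(656/1776) = 0.60776.
Hence δ = (0.60776)^(1/3) = 0.84705.

δ ≈ 0.847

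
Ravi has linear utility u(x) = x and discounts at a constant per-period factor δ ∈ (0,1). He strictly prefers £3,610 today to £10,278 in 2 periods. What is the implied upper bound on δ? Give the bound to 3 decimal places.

δ < 0.593

The preference means 3610 > δ^2·10278.
Hence δ^2 < 3610/10278 = 0.35124, and x ↦ x^(1/2) is increasing on (0,∞).
δ < (3610/10278)^(1/2) ≈ 0.593.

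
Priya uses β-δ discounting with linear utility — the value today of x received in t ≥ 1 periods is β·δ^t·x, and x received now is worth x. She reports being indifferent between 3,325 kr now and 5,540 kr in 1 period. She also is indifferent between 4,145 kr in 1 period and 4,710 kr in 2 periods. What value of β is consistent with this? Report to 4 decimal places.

From the later pair, β·δ^1·4145 = β·δ^2·4710; dividing through, δ = 4145/4710 = 0.88004.
The first indifference: 3325 = β·δ·5540, so β = 3325/(δ·5540) = 3325/(0.88004·5540) ≈ 0.6820.

β ≈ 0.6820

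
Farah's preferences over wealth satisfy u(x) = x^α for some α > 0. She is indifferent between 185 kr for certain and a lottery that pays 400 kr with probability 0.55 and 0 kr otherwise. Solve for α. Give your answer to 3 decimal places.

EU(lottery) = 0.55·400^α + 0.45·0 = 0.55·400^α.
Equating: 185^α = 0.55·400^α, i.e. 0.4625^α = 0.55.
Take logs: α = ln 0.55 / ln(185/400) ≈ 0.77530.

α ≈ 0.775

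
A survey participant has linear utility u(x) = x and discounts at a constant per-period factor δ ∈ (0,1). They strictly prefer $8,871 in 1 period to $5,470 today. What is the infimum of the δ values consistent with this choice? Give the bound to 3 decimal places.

The preference means 5470 < δ·8871.
So δ > 5470/8871 = 0.61662.

δ > 0.617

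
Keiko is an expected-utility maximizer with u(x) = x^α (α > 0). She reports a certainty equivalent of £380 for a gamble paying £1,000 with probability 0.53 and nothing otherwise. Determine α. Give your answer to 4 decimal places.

EU(lottery) = 0.53·1000^α + 0.47·0 = 0.53·1000^α.
Setting u(380) equal to that: 380^α = 0.53·1000^α ⇒ (380/1000)^α = 0.53.
α = ln(0.53) / ln(380/1000) = -0.6348783/-0.9675840 ≈ 0.6561.

α ≈ 0.6561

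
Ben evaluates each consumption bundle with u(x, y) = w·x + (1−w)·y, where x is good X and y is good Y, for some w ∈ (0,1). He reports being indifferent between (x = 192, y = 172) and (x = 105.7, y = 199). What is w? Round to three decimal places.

w = 0.238

Indifference: w·192 + (1−w)·172 = w·105.7 + (1−w)·199.
Collecting terms: w·86.3 = (1−w)·27.
So w/(1−w) = 27/86.3 = 0.3129, giving w = 27/(86.3+27) = 0.238.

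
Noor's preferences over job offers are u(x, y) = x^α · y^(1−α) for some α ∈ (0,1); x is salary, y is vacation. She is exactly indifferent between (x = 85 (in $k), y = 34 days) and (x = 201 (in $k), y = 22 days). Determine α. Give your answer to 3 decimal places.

The Cobb–Douglas utilities coincide, so 85^α·34^(1−α) = 201^α·22^(1−α).
(85/201)^α = (22/34)^(1−α); take logs: α·ln(85/201) = (1−α)·ln(22/34), i.e. α·-0.860654 = (1−α)·-0.435318.
Thus α·(-1.295972) = -0.435318, so α = -0.435318/-1.295972 ≈ 0.336.

α ≈ 0.336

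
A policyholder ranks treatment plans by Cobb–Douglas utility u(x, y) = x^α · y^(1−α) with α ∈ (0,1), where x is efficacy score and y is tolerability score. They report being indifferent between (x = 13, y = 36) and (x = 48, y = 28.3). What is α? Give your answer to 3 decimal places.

α ≈ 0.156

The Cobb–Douglas utilities coincide, so 13^α·36^(1−α) = 48^α·28.3^(1−α).
Taking logs: α·ln 13 + (1−α)·ln 36 = α·ln 48 + (1−α)·ln 28.3, i.e. α·-1.306252 = (1−α)·-0.240657.
So α/(1−α) = (-0.240657)/(-1.306252) = 0.184235, and α = 0.184235/1.184235 ≈ 0.156.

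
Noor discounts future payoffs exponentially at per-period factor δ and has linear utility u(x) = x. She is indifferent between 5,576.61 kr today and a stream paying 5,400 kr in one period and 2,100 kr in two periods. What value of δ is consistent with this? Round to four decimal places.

Equating present values: 5576.61 = 5400δ + 2100δ².
Rearranged: 2100δ² + 5400δ − 5576.61 = 0.
The positive root is δ = [−5400 + √(5400² + 4·2100·5576.61)] / (2·2100) = (−5400 + 8718.000)/4200 ≈ 0.7900.

δ ≈ 0.7900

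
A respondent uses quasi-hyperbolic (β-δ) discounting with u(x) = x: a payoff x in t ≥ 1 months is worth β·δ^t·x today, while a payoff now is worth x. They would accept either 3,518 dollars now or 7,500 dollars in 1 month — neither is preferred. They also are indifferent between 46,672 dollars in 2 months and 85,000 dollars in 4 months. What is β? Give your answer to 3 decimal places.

The second indifference involves only future payoffs, so β cancels: β·δ^2·46672 = β·δ^4·85000, giving δ^2 = 46672/85000 = 0.54908, so δ = 0.74100.
The first indifference: 3518 = β·δ·7500, so β = 3518/(δ·7500) = 3518/(0.74100·7500) ≈ 0.633.

β ≈ 0.633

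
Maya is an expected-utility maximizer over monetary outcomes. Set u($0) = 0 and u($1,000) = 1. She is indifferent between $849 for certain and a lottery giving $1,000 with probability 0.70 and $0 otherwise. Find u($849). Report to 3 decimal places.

0.700

By the standard-gamble method, u($849) is just the indifference probability on the best outcome: 0.70.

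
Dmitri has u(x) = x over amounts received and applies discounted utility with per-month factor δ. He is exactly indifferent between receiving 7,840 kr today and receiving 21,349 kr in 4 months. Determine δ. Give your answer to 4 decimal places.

Equating discounted utilities: u(7840) = δ^4·u(21349) ⇒ δ^4 = u(7840)/u(21349).
With u(x) = x: δ^4 = 7840/21349 = 0.36723.
Taking the 4th root: δ = 0.36723^(1/4) ≈ 0.7785.

δ ≈ 0.7785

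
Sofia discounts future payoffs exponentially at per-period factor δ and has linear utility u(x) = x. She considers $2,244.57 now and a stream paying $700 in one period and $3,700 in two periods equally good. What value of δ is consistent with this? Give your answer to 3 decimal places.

δ ≈ 0.690

Present value of the stream is 700·δ + 3700·δ². Indifference gives 700δ + 3700δ² = 2244.57.
That is, 3700δ² + 700δ − 2244.57 = 0, a quadratic in δ.
By the quadratic formula (taking the positive root), δ = (−700 + √33709636.00) / 7400 ≈ 0.690.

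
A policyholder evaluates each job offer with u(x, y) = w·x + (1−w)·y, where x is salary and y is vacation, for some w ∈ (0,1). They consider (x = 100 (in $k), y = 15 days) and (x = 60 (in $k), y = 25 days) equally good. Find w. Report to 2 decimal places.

Indifference: w·100 + (1−w)·15 = w·60 + (1−w)·25.
Rearranging, 40·w − 10·(1−w) = 0.
The marginal rate of substitution is 10/40, so w = 10/(40+10) = 0.20.

w = 0.20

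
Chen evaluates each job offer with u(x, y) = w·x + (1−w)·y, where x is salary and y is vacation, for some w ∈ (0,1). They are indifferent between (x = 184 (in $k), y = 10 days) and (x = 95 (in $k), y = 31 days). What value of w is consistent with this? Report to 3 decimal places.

Equating utilities: w·184 + (1−w)·10 = w·95 + (1−w)·31.
Rearranging, 89·w − 21·(1−w) = 0.
So w/(1−w) = 21/89 = 0.2360, giving w = 21/(89+21) = 0.191.

w = 0.191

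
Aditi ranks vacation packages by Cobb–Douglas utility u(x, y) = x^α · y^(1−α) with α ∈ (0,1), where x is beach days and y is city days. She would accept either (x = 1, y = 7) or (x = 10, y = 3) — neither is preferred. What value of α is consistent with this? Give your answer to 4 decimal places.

α ≈ 0.2690

Indifference: 1^α · 7^(1−α) = 10^α · 3^(1−α).
Rearrange to (1/10)^α = (3/7)^(1−α) and take logs: α·-2.3025851 = (1−α)·-0.8472979.
With A = -2.3025851 and B = -0.8472979: α·A = (1−α)·B, so α = B/(A+B) = -0.8472979/-3.1498830 ≈ 0.2690.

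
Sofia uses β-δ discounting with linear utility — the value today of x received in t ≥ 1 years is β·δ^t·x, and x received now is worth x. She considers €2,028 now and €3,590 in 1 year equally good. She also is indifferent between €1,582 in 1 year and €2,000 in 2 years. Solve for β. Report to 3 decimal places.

The second indifference involves only future payoffs, so β cancels: β·δ^1·1582 = β·δ^2·2000, giving δ = 1582/2000 = 0.79100.
Now use the now-vs-future pair: 2028 = β·δ·3590 gives β = 2028/(0.79100·3590) ≈ 0.714.

β ≈ 0.714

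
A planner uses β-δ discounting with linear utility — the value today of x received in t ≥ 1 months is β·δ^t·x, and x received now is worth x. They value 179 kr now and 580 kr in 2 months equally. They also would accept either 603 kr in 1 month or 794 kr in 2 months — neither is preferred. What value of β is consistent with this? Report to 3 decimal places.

The second indifference involves only future payoffs, so β cancels: β·δ^1·603 = β·δ^2·794, giving δ = 603/794 = 0.75945.
The first indifference: 179 = β·δ^2·580, so β = 179/(δ^2·580) = 179/(0.57676·580) ≈ 0.535.

β ≈ 0.535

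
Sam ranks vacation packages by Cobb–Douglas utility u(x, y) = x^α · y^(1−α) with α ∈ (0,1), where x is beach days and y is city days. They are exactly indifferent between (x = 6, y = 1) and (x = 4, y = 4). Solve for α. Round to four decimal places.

α ≈ 0.7737

Indifference: 6^α · 1^(1−α) = 4^α · 4^(1−α).
Rearrange to (6/4)^α = (4/1)^(1−α) and take logs: α·0.4054651 = (1−α)·1.3862944.
So α/(1−α) = (1.3862944)/(0.4054651) = 3.4190227, and α = 3.4190227/4.4190227 ≈ 0.7737.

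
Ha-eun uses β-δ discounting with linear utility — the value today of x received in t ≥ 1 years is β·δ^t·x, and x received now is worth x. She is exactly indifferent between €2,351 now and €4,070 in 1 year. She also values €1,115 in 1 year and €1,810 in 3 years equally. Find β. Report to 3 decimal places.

β ≈ 0.736

From the later pair, β·δ^1·1115 = β·δ^3·1810; dividing through, δ^2 = 1115/1810 = 0.61602, so δ = 0.78487.
Substituting δ into 2351 = β·δ·4070: β = 2351/(3194.424) ≈ 0.736.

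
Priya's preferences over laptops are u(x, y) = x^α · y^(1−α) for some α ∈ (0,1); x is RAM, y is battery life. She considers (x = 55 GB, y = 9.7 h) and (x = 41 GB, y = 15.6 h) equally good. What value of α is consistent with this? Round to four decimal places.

The Cobb–Douglas utilities coincide, so 55^α·9.7^(1−α) = 41^α·15.6^(1−α).
Rearrange to (55/41)^α = (15.6/9.7)^(1−α) and take logs: α·0.2937611 = (1−α)·0.4751450.
Thus α·(0.7689061) = 0.4751450, so α = 0.4751450/0.7689061 ≈ 0.6179.

α ≈ 0.6179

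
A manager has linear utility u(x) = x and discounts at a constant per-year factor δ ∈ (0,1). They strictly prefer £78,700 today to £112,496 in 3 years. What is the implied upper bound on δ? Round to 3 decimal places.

Under u(x) = x this choice says 78700 > δ^3·112496.
Hence δ^3 < 78700/112496 = 0.69958, and x ↦ x^(1/3) is increasing on (0,∞).
δ < (78700/112496)^(1/3) ≈ 0.888.

δ < 0.888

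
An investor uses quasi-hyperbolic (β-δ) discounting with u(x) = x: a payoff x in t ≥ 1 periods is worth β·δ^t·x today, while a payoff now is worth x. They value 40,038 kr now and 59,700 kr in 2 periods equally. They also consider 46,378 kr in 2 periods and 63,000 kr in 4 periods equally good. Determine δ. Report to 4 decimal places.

δ ≈ 0.8580

From the later pair, β·δ^2·46378 = β·δ^4·63000; dividing through, δ^2 = 46378/63000 = 0.73616, so δ = 0.85800.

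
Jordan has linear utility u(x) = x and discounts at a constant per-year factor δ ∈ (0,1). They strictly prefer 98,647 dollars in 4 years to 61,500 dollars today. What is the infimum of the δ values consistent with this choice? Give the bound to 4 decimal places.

Comparing present values: 61500 < δ^4·98647.
Dividing by 98647: δ^4 > 0.62344. Both sides are positive, so the 4th root keeps the direction.
δ > (61500/98647)^(1/4) ≈ 0.8886.

δ > 0.8886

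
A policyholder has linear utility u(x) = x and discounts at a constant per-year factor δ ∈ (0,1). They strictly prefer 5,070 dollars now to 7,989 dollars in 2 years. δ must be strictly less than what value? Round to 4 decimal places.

Under u(x) = x this choice says 5070 > δ^2·7989.
So δ^2 < 5070/7989 = 0.63462; taking the square root of both positive sides preserves the inequality.
δ < 0.63462^(1/2) = 0.7966.

δ < 0.7966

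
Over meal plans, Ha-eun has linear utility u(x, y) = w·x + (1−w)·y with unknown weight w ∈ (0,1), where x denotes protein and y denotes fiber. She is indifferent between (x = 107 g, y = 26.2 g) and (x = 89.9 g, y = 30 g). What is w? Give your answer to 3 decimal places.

u(107,26.2) = u(89.9,30) means w·107 + (1−w)·26.2 = w·89.9 + (1−w)·30.
Rearranging, 17.1·w − 3.8·(1−w) = 0.
So w/(1−w) = 3.8/17.1 = 0.2222, giving w = 3.8/(17.1+3.8) = 0.182.

w = 0.182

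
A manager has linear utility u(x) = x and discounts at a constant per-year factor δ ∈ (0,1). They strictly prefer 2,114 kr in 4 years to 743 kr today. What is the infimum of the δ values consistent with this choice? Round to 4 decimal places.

δ > 0.7700

The preference means 743 < δ^4·2114.
Hence δ^4 > 743/2114 = 0.35147, and x ↦ x^(1/4) is increasing on (0,∞).
δ > (743/2114)^(1/4) ≈ 0.7700.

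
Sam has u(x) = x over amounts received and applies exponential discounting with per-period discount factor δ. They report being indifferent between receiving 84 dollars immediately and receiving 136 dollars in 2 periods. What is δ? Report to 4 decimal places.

Indifference means u(84) = δ^2 · u(136), so δ^2 = u(84)/u(136).
With u(x) = x: δ^2 = 84/136 = 0.61765.
So δ = 0.61765^(1/2) ≈ 0.7859.

δ ≈ 0.7859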